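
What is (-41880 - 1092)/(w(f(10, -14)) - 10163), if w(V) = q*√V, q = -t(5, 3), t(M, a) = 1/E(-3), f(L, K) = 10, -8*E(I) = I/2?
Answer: 3930519924/929576561 - 2062656*√10/929576561 ≈ 4.2213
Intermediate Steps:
E(I) = -I/16 (E(I) = -I/(8*2) = -I/16)
t(M, a) = 16/3 (t(M, a) = 1/(-1/16*(-3)) = 1/(3/16) = 16/3)
q = -16/3 (q = -1*16/3 = -16/3 ≈ -5.3333)
w(V) = -16*√V/3
(-41880 - 1092)/(w(f(10, -14)) - 10163) = (-41880 - 1092)/(-16*√10/3 - 10163) = -42972/(-10163 - 16*√10/3)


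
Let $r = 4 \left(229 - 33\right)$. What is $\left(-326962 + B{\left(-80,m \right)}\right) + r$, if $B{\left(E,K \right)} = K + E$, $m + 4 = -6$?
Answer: $-326268$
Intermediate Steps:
$m = -10$ ($m = -4 - 6 = -10$)
$B{\left(E,K \right)} = E + K$
$r = 784$ ($r = 4 \cdot 196 = 784$)
$\left(-326962 + B{\left(-80,m \right)}\right) + r = \left(-326962 - 90\right) + 784 = -327052 + 784 = -326268$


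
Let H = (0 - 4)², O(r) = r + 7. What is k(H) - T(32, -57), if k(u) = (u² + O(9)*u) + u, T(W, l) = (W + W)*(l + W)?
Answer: 2128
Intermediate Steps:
O(r) = 7 + r
T(W, l) = 2*W*(W + l) (T(W, l) = (2*W)*(W + l) = 2*W*(W + l))
H = 16 (H = (-4)² = 16)
k(u) = u² + 17*u (k(u) = (u² + (7 + 9)*u) + u = (u² + 16*u) + u = u² + 17*u)
k(H) - T(32, -57) = 16*(17 + 16) - 2*32*(32 - 57) = 16*33 - 2*32*(-25) = 528 - 1*(-1600) = 528 + 1600 = 2128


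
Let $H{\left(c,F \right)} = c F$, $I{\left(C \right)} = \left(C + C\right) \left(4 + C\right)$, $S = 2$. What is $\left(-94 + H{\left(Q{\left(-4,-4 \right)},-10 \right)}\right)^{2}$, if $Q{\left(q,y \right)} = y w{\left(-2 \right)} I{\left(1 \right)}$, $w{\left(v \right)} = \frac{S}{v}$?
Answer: $244036$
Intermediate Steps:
$w{\left(v \right)} = \frac{2}{v}$
$I{\left(C \right)} = 2 C \left(4 + C\right)$
$Q{\left(q,y \right)} = - 10 y$ ($Q{\left(q,y \right)} = y \frac{2}{-2} \cdot 2 \cdot 1 \left(4 + 1\right) = y 2 \left(- \frac{1}{2}\right) 2 \cdot 1 \cdot 5 = y \left(-1\right) 10 = - y 10 = - 10 y$)
$H{\left(c,F \right)} = F c$
$\left(-94 + H{\left(Q{\left(-4,-4 \right)},-10 \right)}\right)^{2} = \left(-94 - 10 \left(\left(-10\right) \left(-4\right)\right)\right)^{2} = \left(-94 - 400\right)^{2} = \left(-494\right)^{2} = 244036$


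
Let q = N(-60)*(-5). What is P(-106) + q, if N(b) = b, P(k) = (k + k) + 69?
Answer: 157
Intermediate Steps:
P(k) = 69 + 2*k (P(k) = 2*k + 69 = 69 + 2*k)
q = 300 (q = -60*(-5) = 300)
P(-106) + q = (69 + 2*(-106)) + 300 = (69 - 212) + 300 = -143 + 300 = 157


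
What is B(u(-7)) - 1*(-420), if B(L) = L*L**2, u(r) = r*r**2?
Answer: -40353187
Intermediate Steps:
u(r) = r**3
B(L) = L**3
B(u(-7)) - 1*(-420) = ((-7)**3)**3 - 1*(-420) = (-343)**3 + 420 = -40353607 + 420 = -40353187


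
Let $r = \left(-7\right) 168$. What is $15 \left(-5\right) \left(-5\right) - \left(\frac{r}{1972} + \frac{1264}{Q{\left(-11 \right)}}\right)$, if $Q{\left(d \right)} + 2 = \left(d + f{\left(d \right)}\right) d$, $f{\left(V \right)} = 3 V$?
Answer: $\frac{44314153}{118813} \approx 372.97$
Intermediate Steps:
$r = -1176$
$Q{\left(d \right)} = -2 + 4 d^{2}$ ($Q{\left(d \right)} = -2 + \left(d + 3 d\right) d = -2 + 4 d d = -2 + 4 d^{2}$)
$15 \left(-5\right) \left(-5\right) - \left(\frac{r}{1972} + \frac{1264}{Q{\left(-11 \right)}}\right) = 15 \left(-5\right) \left(-5\right) - \left(- \frac{1176}{1972} + \frac{1264}{-2 + 4 \left(-11\right)^{2}}\right) = \left(-75\right) \left(-5\right) - \left(\left(-1176\right) \frac{1}{1972} + \frac{1264}{-2 + 4 \cdot 121}\right) = 375 - \left(- \frac{294}{493} + \frac{1264}{-2 + 484}\right) = 375 - \left(- \frac{294}{493} + \frac{1264}{482}\right) = 375 - \left(- \frac{294}{493} + 1264 \cdot \frac{1}{482}\right) = 375 - \left(- \frac{294}{493} + \frac{632}{241}\right) = 375 - \frac{240722}{118813} = \frac{44314153}{118813}$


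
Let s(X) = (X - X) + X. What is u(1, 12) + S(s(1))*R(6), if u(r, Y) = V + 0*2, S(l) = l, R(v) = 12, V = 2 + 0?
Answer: 14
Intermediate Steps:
V = 2
s(X) = X (s(X) = 0 + X = X)
u(r, Y) = 2 (u(r, Y) = 2 + 0*2 = 2 + 0 = 2)
u(1, 12) + S(s(1))*R(6) = 2 + 1*12 = 2 + 12 = 14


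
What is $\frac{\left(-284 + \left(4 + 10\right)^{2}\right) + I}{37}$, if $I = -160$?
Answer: $- \frac{248}{37} \approx -6.7027$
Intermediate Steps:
$\frac{\left(-284 + \left(4 + 10\right)^{2}\right) + I}{37} = \frac{\left(-284 + \left(4 + 10\right)^{2}\right) - 160}{37} = \left(\left(-284 + 14^{2}\right) - 160\right) \frac{1}{37} = \left(\left(-284 + 196\right) - 160\right) \frac{1}{37} = \left(-88 - 160\right) \frac{1}{37} = \left(-248\right) \frac{1}{37} = - \frac{248}{37}$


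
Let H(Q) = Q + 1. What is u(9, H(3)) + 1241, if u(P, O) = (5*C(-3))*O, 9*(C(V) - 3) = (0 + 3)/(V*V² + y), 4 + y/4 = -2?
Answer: 199033/153 ≈ 1300.9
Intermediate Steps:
y = -24 (y = -16 + 4*(-2) = -16 - 8 = -24)
H(Q) = 1 + Q
C(V) = 3 + 1/(3*(-24 + V³)) (C(V) = 3 + ((0 + 3)/(V*V² - 24))/9 = 3 + (3/(V³ - 24))/9 = 3 + (3/(-24 + V³))/9 = 3 + 1/(3*(-24 + V³)))
u(P, O) = 2290*O/153 (u(P, O) = (5*((-215 + 9*(-3)³)/(3*(-24 + (-3)³))))*O = (5*((-215 + 9*(-27))/(3*(-24 - 27))))*O = (5*((⅓)*(-215 - 243)/(-51)))*O = (5*((⅓)*(-1/51)*(-458)))*O = (5*(458/153))*O = 2290*O/153)
u(9, H(3)) + 1241 = 2290*(1 + 3)/153 + 1241 = (2290/153)*4 + 1241 = 9160/153 + 1241 = 199033/153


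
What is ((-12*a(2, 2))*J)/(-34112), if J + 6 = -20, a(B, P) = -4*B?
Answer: 3/41 ≈ 0.073171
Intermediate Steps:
J = -26 (J = -6 - 20 = -26)
((-12*a(2, 2))*J)/(-34112) = (-(-48)*2*(-26))/(-34112) = (-12*(-8)*(-26))*(-1/34112) = (96*(-26))*(-1/34112) = -2496*(-1/34112) = 3/41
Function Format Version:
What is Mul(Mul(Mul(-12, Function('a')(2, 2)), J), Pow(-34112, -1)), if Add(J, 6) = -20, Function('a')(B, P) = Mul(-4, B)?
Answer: Rational(3, 41) ≈ 0.073171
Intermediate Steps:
J = -26 (J = Add(-6, -20) = -26)
Mul(Mul(Mul(-12, Function('a')(2, 2)), J), Pow(-34112, -1)) = Mul(Mul(Mul(-12, Mul(-4, 2)), -26), Pow(-34112, -1)) = Mul(Mul(Mul(-12, -8), -26), Rational(-1, 34112)) = Mul(Mul(96, -26), Rational(-1, 34112)) = Mul(-2496, Rational(-1, 34112)) = Rational(3, 41)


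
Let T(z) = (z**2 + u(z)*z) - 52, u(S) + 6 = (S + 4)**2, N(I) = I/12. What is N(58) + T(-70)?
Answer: -1797883/6 ≈ -2.9965e+5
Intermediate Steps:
N(I) = I/12 (N(I) = I*(1/12) = I/12)
u(S) = -6 + (4 + S)**2 (u(S) = -6 + (S + 4)**2 = -6 + (4 + S)**2)
T(z) = -52 + z**2 + z*(-6 + (4 + z)**2) (T(z) = (z**2 + (-6 + (4 + z)**2)*z) - 52 = (z**2 + z*(-6 + (4 + z)**2)) - 52 = -52 + z**2 + z*(-6 + (4 + z)**2))
N(58) + T(-70) = (1/12)*58 + (-52 + (-70)**2 - 70*(-6 + (4 - 70)**2)) = 29/6 + (-52 + 4900 - 70*(-6 + (-66)**2)) = 29/6 + (-52 + 4900 - 70*(-6 + 4356)) = 29/6 + (-52 + 4900 - 70*4350) = 29/6 + (-52 + 4900 - 304500) = 29/6 - 299652 = -1797883/6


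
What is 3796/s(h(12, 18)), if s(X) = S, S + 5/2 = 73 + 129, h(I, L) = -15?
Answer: 7592/399 ≈ 19.028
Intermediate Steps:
S = 399/2 (S = -5/2 + (73 + 129) = -5/2 + 202 = 399/2 ≈ 199.50)
s(X) = 399/2
3796/s(h(12, 18)) = 3796/(399/2) = 3796*(2/399) = 7592/399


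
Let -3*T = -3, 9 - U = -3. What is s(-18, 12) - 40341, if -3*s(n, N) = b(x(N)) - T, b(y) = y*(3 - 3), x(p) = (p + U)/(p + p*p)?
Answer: -121022/3 ≈ -40341.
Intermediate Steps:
U = 12 (U = 9 - 1*(-3) = 9 + 3 = 12)
T = 1 (T = -1/3*(-3) = 1)
x(p) = (12 + p)/(p + p**2) (x(p) = (p + 12)/(p + p*p) = (12 + p)/(p + p**2))
b(y) = 0 (b(y) = y*0 = 0)
s(n, N) = 1/3 (s(n, N) = -(0 - 1*1)/3 = -(0 - 1)/3 = -1/3*(-1) = 1/3)
s(-18, 12) - 40341 = 1/3 - 40341 = -121022/3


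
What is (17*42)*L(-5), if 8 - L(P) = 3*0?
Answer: 5712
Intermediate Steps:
L(P) = 8 (L(P) = 8 - 3*0 = 8 - 1*0 = 8 + 0 = 8)
(17*42)*L(-5) = (17*42)*8 = 714*8 = 5712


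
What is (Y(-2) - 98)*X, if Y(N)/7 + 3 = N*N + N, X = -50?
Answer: 5250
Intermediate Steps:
Y(N) = -21 + 7*N + 7*N² (Y(N) = -21 + 7*(N*N + N) = -21 + 7*(N² + N) = -21 + 7*(N + N²) = -21 + (7*N + 7*N²) = -21 + 7*N + 7*N²)
(Y(-2) - 98)*X = ((-21 + 7*(-2) + 7*(-2)²) - 98)*(-50) = ((-21 - 14 + 7*4) - 98)*(-50) = ((-21 - 14 + 28) - 98)*(-50) = (-7 - 98)*(-50) = -105*(-50) = 5250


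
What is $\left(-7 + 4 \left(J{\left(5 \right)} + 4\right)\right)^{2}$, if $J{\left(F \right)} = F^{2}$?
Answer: $11881$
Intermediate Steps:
$\left(-7 + 4 \left(J{\left(5 \right)} + 4\right)\right)^{2} = \left(-7 + 4 \left(5^{2} + 4\right)\right)^{2} = \left(-7 + 4 \left(25 + 4\right)\right)^{2} = \left(-7 + 4 \cdot 29\right)^{2} = \left(-7 + 116\right)^{2} = 109^{2} = 11881$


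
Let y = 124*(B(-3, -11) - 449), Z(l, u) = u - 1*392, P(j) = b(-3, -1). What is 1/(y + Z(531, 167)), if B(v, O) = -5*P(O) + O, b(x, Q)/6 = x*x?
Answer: -1/90745 ≈ -1.1020e-5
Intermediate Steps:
b(x, Q) = 6*x² (b(x, Q) = 6*(x*x) = 6*x²)
P(j) = 54 (P(j) = 6*(-3)² = 6*9 = 54)
B(v, O) = -270 + O (B(v, O) = -5*54 + O = -270 + O)
Z(l, u) = -392 + u (Z(l, u) = u - 392 = -392 + u)
y = -90520 (y = 124*((-270 - 11) - 449) = 124*(-281 - 449) = 124*(-730) = -90520)
1/(y + Z(531, 167)) = 1/(-90520 + (-392 + 167)) = 1/(-90520 - 225) = 1/(-90745) = -1/90745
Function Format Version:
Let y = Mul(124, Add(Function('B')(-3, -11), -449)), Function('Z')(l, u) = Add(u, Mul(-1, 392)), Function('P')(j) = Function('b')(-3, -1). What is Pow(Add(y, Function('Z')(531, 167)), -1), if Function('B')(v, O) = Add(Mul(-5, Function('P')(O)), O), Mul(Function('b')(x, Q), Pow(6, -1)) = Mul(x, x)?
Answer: Rational(-1, 90745) ≈ -1.1020e-5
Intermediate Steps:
Function('b')(x, Q) = Mul(6, Pow(x, 2)) (Function('b')(x, Q) = Mul(6, Mul(x, x)) = Mul(6, Pow(x, 2)))
Function('P')(j) = 54 (Function('P')(j) = Mul(6, Pow(-3, 2)) = Mul(6, 9) = 54)
Function('B')(v, O) = Add(-270, O) (Function('B')(v, O) = Add(Mul(-5, 54), O) = Add(-270, O))
Function('Z')(l, u) = Add(-392, u) (Function('Z')(l, u) = Add(u, -392) = Add(-392, u))
y = -90520 (y = Mul(124, Add(Add(-270, -11), -449)) = Mul(124, Add(-281, -449)) = Mul(124, -730) = -90520)
Pow(Add(y, Function('Z')(531, 167)), -1) = Pow(Add(-90520, Add(-392, 167)), -1) = Pow(Add(-90520, -225), -1) = Pow(-90745, -1) = Rational(-1, 90745)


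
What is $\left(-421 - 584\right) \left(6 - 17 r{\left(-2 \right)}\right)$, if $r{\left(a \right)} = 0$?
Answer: $-6030$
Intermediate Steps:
$\left(-421 - 584\right) \left(6 - 17 r{\left(-2 \right)}\right) = \left(-421 - 584\right) \left(6 - 0\right) = - 1005 \left(6 + 0\right) = \left(-1005\right) 6 = -6030$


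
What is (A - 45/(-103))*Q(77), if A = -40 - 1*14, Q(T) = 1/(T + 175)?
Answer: -613/2884 ≈ -0.21255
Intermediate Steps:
Q(T) = 1/(175 + T)
A = -54 (A = -40 - 14 = -54)
(A - 45/(-103))*Q(77) = (-54 - 45/(-103))/(175 + 77) = (-54 - 45*(-1)/103)/252 = (-54 - 1*(-45/103))*(1/252) = (-54 + 45/103)*(1/252) = -5517/103*1/252 = -613/2884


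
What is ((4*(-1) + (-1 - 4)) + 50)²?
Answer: 1681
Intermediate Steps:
((4*(-1) + (-1 - 4)) + 50)² = ((-4 - 5) + 50)² = (-9 + 50)² = 41² = 1681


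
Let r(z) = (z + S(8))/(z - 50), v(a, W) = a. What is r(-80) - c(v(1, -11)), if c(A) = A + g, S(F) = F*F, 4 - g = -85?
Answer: -5842/65 ≈ -89.877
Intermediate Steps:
g = 89 (g = 4 - 1*(-85) = 4 + 85 = 89)
S(F) = F²
r(z) = (64 + z)/(-50 + z) (r(z) = (z + 8²)/(z - 50) = (z + 64)/(-50 + z) = (64 + z)/(-50 + z))
c(A) = 89 + A (c(A) = A + 89 = 89 + A)
r(-80) - c(v(1, -11)) = (64 - 80)/(-50 - 80) - (89 + 1) = -16/(-130) - 1*90 = -1/130*(-16) - 90 = 8/65 - 90 = -5842/65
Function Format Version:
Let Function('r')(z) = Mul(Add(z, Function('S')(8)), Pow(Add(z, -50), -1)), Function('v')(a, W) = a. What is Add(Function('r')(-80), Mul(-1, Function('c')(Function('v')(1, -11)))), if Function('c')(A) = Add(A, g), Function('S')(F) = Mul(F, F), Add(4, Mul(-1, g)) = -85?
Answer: Rational(-5842, 65) ≈ -89.877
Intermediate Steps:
g = 89 (g = Add(4, Mul(-1, -85)) = Add(4, 85) = 89)
Function('S')(F) = Pow(F, 2)
Function('r')(z) = Mul(Pow(Add(-50, z), -1), Add(64, z)) (Function('r')(z) = Mul(Add(z, Pow(8, 2)), Pow(Add(z, -50), -1)) = Mul(Add(z, 64), Pow(Add(-50, z), -1)) = Mul(Add(64, z), Pow(Add(-50, z), -1)) = Mul(Pow(Add(-50, z), -1), Add(64, z)))
Function('c')(A) = Add(89, A) (Function('c')(A) = Add(A, 89) = Add(89, A))
Add(Function('r')(-80), Mul(-1, Function('c')(Function('v')(1, -11)))) = Add(Mul(Pow(Add(-50, -80), -1), Add(64, -80)), Mul(-1, Add(89, 1))) = Add(Mul(Pow(-130, -1), -16), Mul(-1, 90)) = Add(Mul(Rational(-1, 130), -16), -90) = Add(Rational(8, 65), -90) = Rational(-5842, 65)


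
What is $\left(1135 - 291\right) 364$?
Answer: $307216$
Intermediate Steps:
$\left(1135 - 291\right) 364 = 844 \cdot 364 = 307216$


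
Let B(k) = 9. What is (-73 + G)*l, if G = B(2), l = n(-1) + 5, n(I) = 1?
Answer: -384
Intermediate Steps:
l = 6 (l = 1 + 5 = 6)
G = 9
(-73 + G)*l = (-73 + 9)*6 = -64*6 = -384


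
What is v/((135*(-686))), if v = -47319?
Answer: 15773/30870 ≈ 0.51095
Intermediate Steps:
v/((135*(-686))) = -47319/(135*(-686)) = -47319/(-92610) = -47319*(-1/92610) = 15773/30870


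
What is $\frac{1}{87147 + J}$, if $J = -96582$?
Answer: $- \frac{1}{9435} \approx -0.00010599$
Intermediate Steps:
$\frac{1}{87147 + J} = \frac{1}{87147 - 96582} = \frac{1}{-9435} = - \frac{1}{9435}$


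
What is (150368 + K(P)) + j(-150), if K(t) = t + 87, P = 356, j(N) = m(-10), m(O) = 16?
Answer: 150827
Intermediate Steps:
j(N) = 16
K(t) = 87 + t
(150368 + K(P)) + j(-150) = (150368 + (87 + 356)) + 16 = (150368 + 443) + 16 = 150811 + 16 = 150827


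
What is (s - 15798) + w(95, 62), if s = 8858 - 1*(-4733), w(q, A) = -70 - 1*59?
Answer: -2336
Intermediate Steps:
w(q, A) = -129 (w(q, A) = -70 - 59 = -129)
s = 13591 (s = 8858 + 4733 = 13591)
(s - 15798) + w(95, 62) = (13591 - 15798) - 129 = -2207 - 129 = -2336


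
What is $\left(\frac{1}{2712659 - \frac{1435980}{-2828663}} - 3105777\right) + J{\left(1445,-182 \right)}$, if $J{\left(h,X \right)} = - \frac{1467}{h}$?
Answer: $- \frac{34436162846107235903069}{11087773394396165} \approx -3.1058 \cdot 10^{6}$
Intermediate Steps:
$\left(\frac{1}{2712659 - \frac{1435980}{-2828663}} - 3105777\right) + J{\left(1445,-182 \right)} = \left(\frac{1}{2712659 - \frac{1435980}{-2828663}} - 3105777\right) - \frac{1467}{1445} = \left(\frac{1}{2712659 - - \frac{1435980}{2828663}} - 3105777\right) - \frac{1467}{1445} = \left(\frac{1}{2712659 + \frac{1435980}{2828663}} - 3105777\right) - \frac{1467}{1445} = \left(\frac{1}{\frac{7673199580897}{2828663}} - 3105777\right) - \frac{1467}{1445} = \left(\frac{2828663}{7673199580897} - 3105777\right) - \frac{1467}{1445} = - \frac{23831246774756713306}{7673199580897} - \frac{1467}{1445} = - \frac{34436162846107235903069}{11087773394396165}$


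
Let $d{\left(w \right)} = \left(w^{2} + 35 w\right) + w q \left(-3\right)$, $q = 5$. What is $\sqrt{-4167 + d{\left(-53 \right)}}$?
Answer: $i \sqrt{2418} \approx 49.173 i$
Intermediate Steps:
$d{\left(w \right)} = w^{2} + 20 w$ ($d{\left(w \right)} = \left(w^{2} + 35 w\right) + w 5 \left(-3\right) = \left(w^{2} + 35 w\right) + 5 w \left(-3\right) = \left(w^{2} + 35 w\right) - 15 w = w^{2} + 20 w$)
$\sqrt{-4167 + d{\left(-53 \right)}} = \sqrt{-4167 - 53 \left(20 - 53\right)} = \sqrt{-4167 - -1749} = \sqrt{-4167 + 1749} = \sqrt{-2418} = i \sqrt{2418}$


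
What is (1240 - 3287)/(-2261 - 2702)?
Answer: 2047/4963 ≈ 0.41245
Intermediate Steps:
(1240 - 3287)/(-2261 - 2702) = -2047/(-4963) = -2047*(-1/4963) = 2047/4963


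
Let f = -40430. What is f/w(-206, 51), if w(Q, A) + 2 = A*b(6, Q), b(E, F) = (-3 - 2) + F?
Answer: 40430/10763 ≈ 3.7564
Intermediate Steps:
b(E, F) = -5 + F
w(Q, A) = -2 + A*(-5 + Q)
f/w(-206, 51) = -40430/(-2 + 51*(-5 - 206)) = -40430/(-2 + 51*(-211)) = -40430/(-2 - 10761) = -40430/(-10763) = -40430*(-1/10763) = 40430/10763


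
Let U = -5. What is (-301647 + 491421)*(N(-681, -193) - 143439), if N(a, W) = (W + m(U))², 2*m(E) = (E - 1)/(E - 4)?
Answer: -20176497562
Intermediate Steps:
m(E) = (-1 + E)/(2*(-4 + E)) (m(E) = ((E - 1)/(E - 4))/2 = ((-1 + E)/(-4 + E))/2 = (-1 + E)/(2*(-4 + E)))
N(a, W) = (⅓ + W)² (N(a, W) = (W + (-1 - 5)/(2*(-4 - 5)))² = (W + (½)*(-6)/(-9))² = (W + (½)*(-⅑)*(-6))² = (W + ⅓)² = (⅓ + W)²)
(-301647 + 491421)*(N(-681, -193) - 143439) = (-301647 + 491421)*((1 + 3*(-193))²/9 - 143439) = 189774*((1 - 579)²/9 - 143439) = 189774*((⅑)*(-578)² - 143439) = 189774*((⅑)*334084 - 143439) = 189774*(334084/9 - 143439) = 189774*(-956867/9) = -20176497562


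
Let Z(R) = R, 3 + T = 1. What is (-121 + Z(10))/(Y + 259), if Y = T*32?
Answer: -37/65 ≈ -0.56923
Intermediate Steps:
T = -2 (T = -3 + 1 = -2)
Y = -64 (Y = -2*32 = -64)
(-121 + Z(10))/(Y + 259) = (-121 + 10)/(-64 + 259) = -111/195 = -111*1/195 = -37/65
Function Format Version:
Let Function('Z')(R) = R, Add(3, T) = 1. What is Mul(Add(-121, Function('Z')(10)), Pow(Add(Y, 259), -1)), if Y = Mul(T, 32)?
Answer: Rational(-37, 65) ≈ -0.56923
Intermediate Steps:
T = -2 (T = Add(-3, 1) = -2)
Y = -64 (Y = Mul(-2, 32) = -64)
Mul(Add(-121, Function('Z')(10)), Pow(Add(Y, 259), -1)) = Mul(Add(-121, 10), Pow(Add(-64, 259), -1)) = Mul(-111, Pow(195, -1)) = Mul(-111, Rational(1, 195)) = Rational(-37, 65)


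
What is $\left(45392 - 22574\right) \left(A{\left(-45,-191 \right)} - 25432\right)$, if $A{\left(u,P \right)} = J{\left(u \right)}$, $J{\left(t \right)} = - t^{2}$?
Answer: $-626513826$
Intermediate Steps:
$A{\left(u,P \right)} = - u^{2}$
$\left(45392 - 22574\right) \left(A{\left(-45,-191 \right)} - 25432\right) = \left(45392 - 22574\right) \left(- \left(-45\right)^{2} - 25432\right) = 22818 \left(\left(-1\right) 2025 - 25432\right) = 22818 \left(-2025 - 25432\right) = 22818 \left(-27457\right) = -626513826$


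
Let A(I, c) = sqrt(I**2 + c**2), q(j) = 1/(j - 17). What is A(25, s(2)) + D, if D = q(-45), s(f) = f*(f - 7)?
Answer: -1/62 + 5*sqrt(29) ≈ 26.910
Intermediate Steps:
s(f) = f*(-7 + f)
q(j) = 1/(-17 + j)
D = -1/62 (D = 1/(-17 - 45) = 1/(-62) = -1/62 ≈ -0.016129)
A(25, s(2)) + D = sqrt(25**2 + (2*(-7 + 2))**2) - 1/62 = sqrt(625 + (2*(-5))**2) - 1/62 = sqrt(625 + (-10)**2) - 1/62 = sqrt(625 + 100) - 1/62 = sqrt(725) - 1/62 = 5*sqrt(29) - 1/62 = -1/62 + 5*sqrt(29)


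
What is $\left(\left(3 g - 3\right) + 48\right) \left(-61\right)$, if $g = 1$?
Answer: $-2928$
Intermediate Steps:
$\left(\left(3 g - 3\right) + 48\right) \left(-61\right) = \left(\left(3 \cdot 1 - 3\right) + 48\right) \left(-61\right) = \left(\left(3 - 3\right) + 48\right) \left(-61\right) = \left(0 + 48\right) \left(-61\right) = 48 \left(-61\right) = -2928$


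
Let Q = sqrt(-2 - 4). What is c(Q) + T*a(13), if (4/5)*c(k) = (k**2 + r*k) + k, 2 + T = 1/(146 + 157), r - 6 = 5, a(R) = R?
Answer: -20275/606 + 15*I*sqrt(6) ≈ -33.457 + 36.742*I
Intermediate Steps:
Q = I*sqrt(6) (Q = sqrt(-6) = I*sqrt(6) ≈ 2.4495*I)
r = 11 (r = 6 + 5 = 11)
T = -605/303 (T = -2 + 1/(146 + 157) = -2 + 1/303 = -605/303 ≈ -1.9967)
c(k) = 15*k + 5*k**2/4 (c(k) = 5*((k**2 + 11*k) + k)/4 = 5*(k**2 + 12*k)/4 = 15*k + 5*k**2/4)
c(Q) + T*a(13) = 5*(I*sqrt(6))*(12 + I*sqrt(6))/4 - 605/303*13 = 5*I*sqrt(6)*(12 + I*sqrt(6))/4 - 7865/303 = -7865/303 + 5*I*sqrt(6)*(12 + I*sqrt(6))/4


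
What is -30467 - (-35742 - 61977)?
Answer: 67252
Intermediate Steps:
-30467 - (-35742 - 61977) = -30467 - 1*(-97719) = -30467 + 97719 = 67252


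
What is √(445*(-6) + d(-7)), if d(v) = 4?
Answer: I*√2666 ≈ 51.633*I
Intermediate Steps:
√(445*(-6) + d(-7)) = √(445*(-6) + 4) = √(-2670 + 4) = √(-2666) = I*√2666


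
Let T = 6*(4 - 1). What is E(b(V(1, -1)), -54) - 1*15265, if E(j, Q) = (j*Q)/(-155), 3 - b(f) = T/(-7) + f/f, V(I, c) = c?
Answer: -16560797/1085 ≈ -15263.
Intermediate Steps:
T = 18 (T = 6*3 = 18)
b(f) = 32/7 (b(f) = 3 - (18/(-7) + f/f) = 3 - (18*(-⅐) + 1) = 3 - (-18/7 + 1) = 3 - 1*(-11/7) = 3 + 11/7 = 32/7)
E(j, Q) = -Q*j/155 (E(j, Q) = (Q*j)*(-1/155) = -Q*j/155)
E(b(V(1, -1)), -54) - 1*15265 = -1/155*(-54)*32/7 - 1*15265 = 1728/1085 - 15265 = -16560797/1085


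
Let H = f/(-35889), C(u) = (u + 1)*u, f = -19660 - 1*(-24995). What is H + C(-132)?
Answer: 620587253/35889 ≈ 17292.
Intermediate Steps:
f = 5335 (f = -19660 + 24995 = 5335)
C(u) = u*(1 + u) (C(u) = (1 + u)*u = u*(1 + u))
H = -5335/35889 (H = 5335/(-35889) = 5335*(-1/35889) = -5335/35889 ≈ -0.14865)
H + C(-132) = -5335/35889 - 132*(1 - 132) = -5335/35889 - 132*(-131) = -5335/35889 + 17292 = 620587253/35889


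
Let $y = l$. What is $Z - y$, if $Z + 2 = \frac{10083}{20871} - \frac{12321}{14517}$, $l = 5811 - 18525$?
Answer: $\frac{142645397552}{11221641} \approx 12712.0$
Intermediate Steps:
$l = -12714$ ($l = 5811 - 18525 = -12714$)
$Z = - \frac{26546122}{11221641}$ ($Z = -2 + \left(\frac{10083}{20871} - \frac{12321}{14517}\right) = -2 + \left(10083 \cdot \frac{1}{20871} - \frac{1369}{1613}\right) = -2 + \left(\frac{3361}{6957} - \frac{1369}{1613}\right) = -2 - \frac{4102840}{11221641} = - \frac{26546122}{11221641} \approx -2.3656$)
$y = -12714$
$Z - y = - \frac{26546122}{11221641} - -12714 = - \frac{26546122}{11221641} + 12714 = \frac{142645397552}{11221641}$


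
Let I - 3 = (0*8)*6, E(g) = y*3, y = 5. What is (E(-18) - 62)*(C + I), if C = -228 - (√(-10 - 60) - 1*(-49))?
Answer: 12878 + 47*I*√70 ≈ 12878.0 + 393.23*I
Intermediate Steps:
E(g) = 15 (E(g) = 5*3 = 15)
I = 3 (I = 3 + (0*8)*6 = 3 + 0*6 = 3 + 0 = 3)
C = -277 - I*√70 (C = -228 - (√(-70) + 49) = -228 - (I*√70 + 49) = -228 - (49 + I*√70) = -228 + (-49 - I*√70) = -277 - I*√70 ≈ -277.0 - 8.3666*I)
(E(-18) - 62)*(C + I) = (15 - 62)*((-277 - I*√70) + 3) = -47*(-274 - I*√70) = 12878 + 47*I*√70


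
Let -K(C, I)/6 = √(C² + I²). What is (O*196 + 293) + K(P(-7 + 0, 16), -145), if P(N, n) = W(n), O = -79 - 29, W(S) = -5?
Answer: -20875 - 30*√842 ≈ -21746.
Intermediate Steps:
O = -108
P(N, n) = -5
K(C, I) = -6*√(C² + I²)
(O*196 + 293) + K(P(-7 + 0, 16), -145) = (-108*196 + 293) - 6*√((-5)² + (-145)²) = (-21168 + 293) - 6*√(25 + 21025) = -20875 - 30*√842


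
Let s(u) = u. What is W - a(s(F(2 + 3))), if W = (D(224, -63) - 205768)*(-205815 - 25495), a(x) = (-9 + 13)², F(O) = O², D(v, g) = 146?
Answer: 47562424804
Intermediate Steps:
a(x) = 16 (a(x) = 4² = 16)
W = 47562424820 (W = (146 - 205768)*(-205815 - 25495) = -205622*(-231310) = 47562424820)
W - a(s(F(2 + 3))) = 47562424820 - 1*16 = 47562424820 - 16 = 47562424804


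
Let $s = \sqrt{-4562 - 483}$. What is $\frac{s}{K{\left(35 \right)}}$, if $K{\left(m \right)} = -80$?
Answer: $- \frac{i \sqrt{5045}}{80} \approx - 0.88785 i$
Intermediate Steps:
$s = i \sqrt{5045}$ ($s = \sqrt{-5045} = i \sqrt{5045} \approx 71.028 i$)
$\frac{s}{K{\left(35 \right)}} = \frac{i \sqrt{5045}}{-80} = i \sqrt{5045} \left(- \frac{1}{80}\right) = - \frac{i \sqrt{5045}}{80}$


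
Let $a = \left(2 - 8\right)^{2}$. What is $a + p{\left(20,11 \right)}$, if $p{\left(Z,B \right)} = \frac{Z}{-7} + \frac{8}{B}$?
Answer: $\frac{2608}{77} \approx 33.87$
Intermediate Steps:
$p{\left(Z,B \right)} = \frac{8}{B} - \frac{Z}{7}$ ($p{\left(Z,B \right)} = Z \left(- \frac{1}{7}\right) + \frac{8}{B} = - \frac{Z}{7} + \frac{8}{B} = \frac{8}{B} - \frac{Z}{7}$)
$a = 36$ ($a = \left(-6\right)^{2} = 36$)
$a + p{\left(20,11 \right)} = 36 + \left(\frac{8}{11} - \frac{20}{7}\right) = 36 - \frac{164}{77} = \frac{2608}{77}$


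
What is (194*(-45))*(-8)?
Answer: 69840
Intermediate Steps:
(194*(-45))*(-8) = -8730*(-8) = 69840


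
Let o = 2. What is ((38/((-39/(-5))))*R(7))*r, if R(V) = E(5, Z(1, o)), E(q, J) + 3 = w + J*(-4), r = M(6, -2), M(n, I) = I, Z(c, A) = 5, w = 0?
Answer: 8740/39 ≈ 224.10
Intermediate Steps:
r = -2
E(q, J) = -3 - 4*J (E(q, J) = -3 + (0 + J*(-4)) = -3 + (0 - 4*J) = -3 - 4*J)
R(V) = -23 (R(V) = -3 - 4*5 = -3 - 20 = -23)
((38/((-39/(-5))))*R(7))*r = ((38/((-39/(-5))))*(-23))*(-2) = ((38/((-39*(-1/5))))*(-23))*(-2) = ((38/(39/5))*(-23))*(-2) = ((38*(5/39))*(-23))*(-2) = ((190/39)*(-23))*(-2) = -4370/39*(-2) = 8740/39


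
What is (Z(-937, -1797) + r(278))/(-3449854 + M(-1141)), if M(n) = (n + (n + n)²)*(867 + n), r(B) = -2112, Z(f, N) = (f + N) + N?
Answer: 6643/1429998796 ≈ 4.6455e-6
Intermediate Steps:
Z(f, N) = f + 2*N (Z(f, N) = (N + f) + N = f + 2*N)
M(n) = (867 + n)*(n + 4*n²) (M(n) = (n + (2*n)²)*(867 + n) = (n + 4*n²)*(867 + n) = (867 + n)*(n + 4*n²))
(Z(-937, -1797) + r(278))/(-3449854 + M(-1141)) = ((-937 + 2*(-1797)) - 2112)/(-3449854 - 1141*(867 + 4*(-1141)² + 3469*(-1141))) = ((-937 - 3594) - 2112)/(-3449854 - 1141*(867 + 4*1301881 - 3958129)) = (-4531 - 2112)/(-3449854 - 1141*(867 + 5207524 - 3958129)) = -6643/(-3449854 - 1141*1250262) = -6643/(-3449854 - 1426548942) = -6643/(-1429998796) = -6643*(-1/1429998796) = 6643/1429998796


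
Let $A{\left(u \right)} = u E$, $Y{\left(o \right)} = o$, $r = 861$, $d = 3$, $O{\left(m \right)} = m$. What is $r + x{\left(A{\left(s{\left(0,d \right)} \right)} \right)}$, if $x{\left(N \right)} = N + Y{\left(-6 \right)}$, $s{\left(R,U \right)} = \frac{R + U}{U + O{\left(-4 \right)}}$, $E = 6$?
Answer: $837$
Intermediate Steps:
$s{\left(R,U \right)} = \frac{R + U}{-4 + U}$ ($s{\left(R,U \right)} = \frac{R + U}{U - 4} = \frac{R + U}{-4 + U}$)
$A{\left(u \right)} = 6 u$ ($A{\left(u \right)} = u 6 = 6 u$)
$x{\left(N \right)} = -6 + N$ ($x{\left(N \right)} = N - 6 = -6 + N$)
$r + x{\left(A{\left(s{\left(0,d \right)} \right)} \right)} = 861 + \left(-6 + 6 \frac{0 + 3}{-4 + 3}\right) = 861 + \left(-6 + 6 \frac{1}{-1} \cdot 3\right) = 861 + \left(-6 + 6 \left(\left(-1\right) 3\right)\right) = 861 + \left(-6 + 6 \left(-3\right)\right) = 861 - 24 = 837$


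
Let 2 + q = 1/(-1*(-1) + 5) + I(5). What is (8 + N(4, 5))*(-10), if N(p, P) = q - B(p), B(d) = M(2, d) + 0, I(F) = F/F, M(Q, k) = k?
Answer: -95/3 ≈ -31.667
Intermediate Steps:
I(F) = 1
B(d) = d (B(d) = d + 0 = d)
q = -5/6 (q = -2 + (1/(-1*(-1) + 5) + 1) = -2 + (1/(1 + 5) + 1) = -2 + (1/6 + 1) = -2 + 7/6 = -5/6 ≈ -0.83333)
N(p, P) = -5/6 - p
(8 + N(4, 5))*(-10) = (8 + (-5/6 - 1*4))*(-10) = (8 + (-5/6 - 4))*(-10) = (8 - 29/6)*(-10) = (19/6)*(-10) = -95/3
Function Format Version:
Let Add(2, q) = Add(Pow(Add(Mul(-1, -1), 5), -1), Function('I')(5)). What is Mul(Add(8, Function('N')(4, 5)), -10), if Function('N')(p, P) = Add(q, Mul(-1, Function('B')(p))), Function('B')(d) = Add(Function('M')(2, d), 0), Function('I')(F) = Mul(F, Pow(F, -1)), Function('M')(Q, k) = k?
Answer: Rational(-95, 3) ≈ -31.667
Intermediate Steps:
Function('I')(F) = 1
Function('B')(d) = d (Function('B')(d) = Add(d, 0) = d)
q = Rational(-5, 6) (q = Add(-2, Add(Pow(Add(Mul(-1, -1), 5), -1), 1)) = Add(-2, Add(Pow(Add(1, 5), -1), 1)) = Add(-2, Add(Pow(6, -1), 1)) = Add(-2, Add(Rational(1, 6), 1)) = Add(-2, Rational(7, 6)) = Rational(-5, 6) ≈ -0.83333)
Function('N')(p, P) = Add(Rational(-5, 6), Mul(-1, p))
Mul(Add(8, Function('N')(4, 5)), -10) = Mul(Add(8, Add(Rational(-5, 6), Mul(-1, 4))), -10) = Mul(Add(8, Add(Rational(-5, 6), -4)), -10) = Mul(Add(8, Rational(-29, 6)), -10) = Mul(Rational(19, 6), -10) = Rational(-95, 3)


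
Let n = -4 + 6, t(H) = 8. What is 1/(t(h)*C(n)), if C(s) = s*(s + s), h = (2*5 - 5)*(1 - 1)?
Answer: 1/64 ≈ 0.015625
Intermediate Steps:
h = 0 (h = (10 - 5)*0 = 5*0 = 0)
n = 2
C(s) = 2*s² (C(s) = s*(2*s) = 2*s²)
1/(t(h)*C(n)) = 1/(8*(2*2²)) = 1/(8*(2*4)) = 1/(8*8) = 1/64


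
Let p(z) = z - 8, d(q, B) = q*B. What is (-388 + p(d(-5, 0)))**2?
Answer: 156816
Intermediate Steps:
d(q, B) = B*q
p(z) = -8 + z
(-388 + p(d(-5, 0)))**2 = (-388 + (-8 + 0*(-5)))**2 = (-388 + (-8 + 0))**2 = (-388 - 8)**2 = (-396)**2 = 156816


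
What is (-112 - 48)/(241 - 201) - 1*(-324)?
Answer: 320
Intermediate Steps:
(-112 - 48)/(241 - 201) - 1*(-324) = -160/40 + 324 = -160*1/40 + 324 = -4 + 324 = 320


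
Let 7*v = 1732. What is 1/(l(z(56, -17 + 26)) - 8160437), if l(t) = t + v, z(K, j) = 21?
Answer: -7/57121180 ≈ -1.2255e-7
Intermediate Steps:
v = 1732/7 (v = (1/7)*1732 = 1732/7 ≈ 247.43)
l(t) = 1732/7 + t (l(t) = t + 1732/7 = 1732/7 + t)
1/(l(z(56, -17 + 26)) - 8160437) = 1/((1732/7 + 21) - 8160437) = 1/(1879/7 - 8160437) = 1/(-57121180/7) = -7/57121180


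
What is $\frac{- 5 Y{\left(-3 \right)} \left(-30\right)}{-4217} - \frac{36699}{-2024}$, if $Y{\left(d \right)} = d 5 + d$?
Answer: $\frac{160224483}{8535208} \approx 18.772$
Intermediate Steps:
$Y{\left(d \right)} = 6 d$ ($Y{\left(d \right)} = 5 d + d = 6 d$)
$\frac{- 5 Y{\left(-3 \right)} \left(-30\right)}{-4217} - \frac{36699}{-2024} = \frac{- 5 \cdot 6 \left(-3\right) \left(-30\right)}{-4217} - \frac{36699}{-2024} = \left(-5\right) \left(-18\right) \left(-30\right) \left(- \frac{1}{4217}\right) - - \frac{36699}{2024} = 90 \left(-30\right) \left(- \frac{1}{4217}\right) + \frac{36699}{2024} = \left(-2700\right) \left(- \frac{1}{4217}\right) + \frac{36699}{2024} = \frac{2700}{4217} + \frac{36699}{2024} = \frac{160224483}{8535208}$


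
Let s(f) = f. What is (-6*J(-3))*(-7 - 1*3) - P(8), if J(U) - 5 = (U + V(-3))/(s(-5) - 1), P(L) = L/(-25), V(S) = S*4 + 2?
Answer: 10758/25 ≈ 430.32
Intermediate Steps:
V(S) = 2 + 4*S (V(S) = 4*S + 2 = 2 + 4*S)
P(L) = -L/25 (P(L) = L*(-1/25) = -L/25)
J(U) = 20/3 - U/6 (J(U) = 5 + (U + (2 + 4*(-3)))/(-5 - 1) = 5 + (U + (2 - 12))/(-6) = 5 + (U - 10)*(-1/6) = 5 + (-10 + U)*(-1/6) = 5 + (5/3 - U/6) = 20/3 - U/6)
(-6*J(-3))*(-7 - 1*3) - P(8) = (-6*(20/3 - 1/6*(-3)))*(-7 - 1*3) - (-1)*8/25 = (-6*(20/3 + 1/2))*(-7 - 3) - 1*(-8/25) = -6*43/6*(-10) + 8/25 = -43*(-10) + 8/25 = 430 + 8/25 = 10758/25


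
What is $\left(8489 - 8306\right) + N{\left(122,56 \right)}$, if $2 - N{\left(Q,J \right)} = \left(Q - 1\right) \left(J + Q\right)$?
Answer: $-21353$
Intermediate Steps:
$N{\left(Q,J \right)} = 2 - \left(-1 + Q\right) \left(J + Q\right)$ ($N{\left(Q,J \right)} = 2 - \left(Q - 1\right) \left(J + Q\right) = 2 - \left(-1 + Q\right) \left(J + Q\right)$)
$\left(8489 - 8306\right) + N{\left(122,56 \right)} = \left(8489 - 8306\right) + \left(2 + 56 + 122 - 122^{2} - 56 \cdot 122\right) = 183 + \left(2 + 56 + 122 - 14884 - 6832\right) = 183 - 21536 = -21353$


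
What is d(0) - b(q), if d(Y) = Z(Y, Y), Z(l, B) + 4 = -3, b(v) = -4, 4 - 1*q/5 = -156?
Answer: -3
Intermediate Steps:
q = 800 (q = 20 - 5*(-156) = 20 + 780 = 800)
Z(l, B) = -7 (Z(l, B) = -4 - 3 = -7)
d(Y) = -7
d(0) - b(q) = -7 - 1*(-4) = -7 + 4 = -3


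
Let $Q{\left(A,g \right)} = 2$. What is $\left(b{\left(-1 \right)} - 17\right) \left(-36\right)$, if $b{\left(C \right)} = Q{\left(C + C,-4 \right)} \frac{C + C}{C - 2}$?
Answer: $564$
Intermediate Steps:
$b{\left(C \right)} = \frac{4 C}{-2 + C}$ ($b{\left(C \right)} = 2 \frac{C + C}{C - 2} = 2 \frac{2 C}{-2 + C} = \frac{4 C}{-2 + C}$)
$\left(b{\left(-1 \right)} - 17\right) \left(-36\right) = \left(4 \left(-1\right) \frac{1}{-2 - 1} - 17\right) \left(-36\right) = \left(4 \left(-1\right) \frac{1}{-3} - 17\right) \left(-36\right) = \left(4 \left(-1\right) \left(- \frac{1}{3}\right) - 17\right) \left(-36\right) = \left(\frac{4}{3} - 17\right) \left(-36\right) = \left(- \frac{47}{3}\right) \left(-36\right) = 564$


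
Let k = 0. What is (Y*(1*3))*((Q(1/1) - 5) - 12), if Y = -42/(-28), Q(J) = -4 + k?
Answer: -189/2 ≈ -94.500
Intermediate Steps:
Q(J) = -4 (Q(J) = -4 + 0 = -4)
Y = 3/2 (Y = -42*(-1/28) = 3/2 ≈ 1.5000)
(Y*(1*3))*((Q(1/1) - 5) - 12) = (3*(1*3)/2)*((-4 - 5) - 12) = ((3/2)*3)*(-9 - 12) = (9/2)*(-21) = -189/2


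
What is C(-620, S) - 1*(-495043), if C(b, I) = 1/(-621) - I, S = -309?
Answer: 307613591/621 ≈ 4.9535e+5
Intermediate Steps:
C(b, I) = -1/621 - I
C(-620, S) - 1*(-495043) = (-1/621 - 1*(-309)) - 1*(-495043) = (-1/621 + 309) + 495043 = 191888/621 + 495043 = 307613591/621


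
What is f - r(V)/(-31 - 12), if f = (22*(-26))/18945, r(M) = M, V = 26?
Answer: 467974/814635 ≈ 0.57446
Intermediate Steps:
f = -572/18945 (f = -572*1/18945 = -572/18945 ≈ -0.030193)
f - r(V)/(-31 - 12) = -572/18945 - 26/(-31 - 12) = -572/18945 - 26/(-43) = -572/18945 - (-1)*26/43 = -572/18945 - 1*(-26/43) = -572/18945 + 26/43 = 467974/814635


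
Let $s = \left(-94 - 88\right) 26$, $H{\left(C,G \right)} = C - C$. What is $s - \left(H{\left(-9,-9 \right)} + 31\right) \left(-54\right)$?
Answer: $-3058$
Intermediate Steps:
$H{\left(C,G \right)} = 0$
$s = -4732$ ($s = \left(-182\right) 26 = -4732$)
$s - \left(H{\left(-9,-9 \right)} + 31\right) \left(-54\right) = -4732 - \left(0 + 31\right) \left(-54\right) = -4732 - 31 \left(-54\right) = -4732 - -1674 = -4732 + 1674 = -3058$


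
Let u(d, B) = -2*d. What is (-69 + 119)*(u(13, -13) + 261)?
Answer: 11750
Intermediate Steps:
(-69 + 119)*(u(13, -13) + 261) = (-69 + 119)*(-2*13 + 261) = 50*(-26 + 261) = 50*235 = 11750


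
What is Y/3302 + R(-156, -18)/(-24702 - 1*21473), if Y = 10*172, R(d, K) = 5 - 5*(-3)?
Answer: 7935496/15246985 ≈ 0.52046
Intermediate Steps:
R(d, K) = 20 (R(d, K) = 5 + 15 = 20)
Y = 1720
Y/3302 + R(-156, -18)/(-24702 - 1*21473) = 1720/3302 + 20/(-24702 - 1*21473) = 1720*(1/3302) + 20/(-24702 - 21473) = 860/1651 + 20/(-46175) = 860/1651 + 20*(-1/46175) = 860/1651 - 4/9235 = 7935496/15246985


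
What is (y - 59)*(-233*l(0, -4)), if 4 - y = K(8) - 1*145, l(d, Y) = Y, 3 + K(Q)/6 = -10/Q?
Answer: 107646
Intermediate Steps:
K(Q) = -18 - 60/Q (K(Q) = -18 + 6*(-10/Q) = -18 - 60/Q)
y = 349/2 (y = 4 - ((-18 - 60/8) - 1*145) = 4 - ((-18 - 60*⅛) - 145) = 4 - ((-18 - 15/2) - 145) = 4 - (-51/2 - 145) = 4 - 1*(-341/2) = 4 + 341/2 = 349/2 ≈ 174.50)
(y - 59)*(-233*l(0, -4)) = (349/2 - 59)*(-233*(-4)) = (231/2)*932 = 107646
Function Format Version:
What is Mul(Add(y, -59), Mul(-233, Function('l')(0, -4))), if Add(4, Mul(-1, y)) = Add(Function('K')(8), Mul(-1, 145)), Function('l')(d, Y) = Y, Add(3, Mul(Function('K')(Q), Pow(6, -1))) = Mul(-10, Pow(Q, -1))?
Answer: 107646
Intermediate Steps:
Function('K')(Q) = Add(-18, Mul(-60, Pow(Q, -1))) (Function('K')(Q) = Add(-18, Mul(6, Mul(-10, Pow(Q, -1)))) = Add(-18, Mul(-60, Pow(Q, -1))))
y = Rational(349, 2) (y = Add(4, Mul(-1, Add(Add(-18, Mul(-60, Pow(8, -1))), Mul(-1, 145)))) = Add(4, Mul(-1, Add(Add(-18, Mul(-60, Rational(1, 8))), -145))) = Add(4, Mul(-1, Add(Add(-18, Rational(-15, 2)), -145))) = Add(4, Mul(-1, Add(Rational(-51, 2), -145))) = Add(4, Mul(-1, Rational(-341, 2))) = Add(4, Rational(341, 2)) = Rational(349, 2) ≈ 174.50)
Mul(Add(y, -59), Mul(-233, Function('l')(0, -4))) = Mul(Add(Rational(349, 2), -59), Mul(-233, -4)) = Mul(Rational(231, 2), 932) = 107646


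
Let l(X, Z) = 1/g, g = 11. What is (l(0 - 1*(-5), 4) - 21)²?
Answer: 52900/121 ≈ 437.19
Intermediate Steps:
l(X, Z) = 1/11
(l(0 - 1*(-5), 4) - 21)² = (1/11 - 21)² = (-230/11)² = 52900/121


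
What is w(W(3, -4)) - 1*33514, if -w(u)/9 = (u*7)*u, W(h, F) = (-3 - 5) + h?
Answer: -35089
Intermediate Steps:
W(h, F) = -8 + h
w(u) = -63*u**2 (w(u) = -9*u*7*u = -9*7*u*u = -63*u**2)
w(W(3, -4)) - 1*33514 = -63*(-8 + 3)**2 - 1*33514 = -63*(-5)**2 - 33514 = -63*25 - 33514 = -1575 - 33514 = -35089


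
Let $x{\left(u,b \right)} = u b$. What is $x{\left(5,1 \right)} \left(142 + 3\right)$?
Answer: $725$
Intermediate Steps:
$x{\left(u,b \right)} = b u$
$x{\left(5,1 \right)} \left(142 + 3\right) = 1 \cdot 5 \left(142 + 3\right) = 5 \cdot 145 = 725$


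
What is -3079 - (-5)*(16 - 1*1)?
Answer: -3004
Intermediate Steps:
-3079 - (-5)*(16 - 1*1) = -3079 - (-5)*(16 - 1) = -3079 - (-5)*15 = -3079 - 1*(-75) = -3079 + 75 = -3004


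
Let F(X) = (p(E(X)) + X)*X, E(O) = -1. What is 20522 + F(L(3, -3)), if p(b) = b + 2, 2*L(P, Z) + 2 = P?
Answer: 82091/4 ≈ 20523.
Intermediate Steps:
L(P, Z) = -1 + P/2
p(b) = 2 + b
F(X) = X*(1 + X) (F(X) = ((2 - 1) + X)*X = (1 + X)*X = X*(1 + X))
20522 + F(L(3, -3)) = 20522 + (-1 + (½)*3)*(1 + (-1 + (½)*3)) = 20522 + (-1 + 3/2)*(1 + (-1 + 3/2)) = 20522 + (1 + ½)/2 = 20522 + (½)*(3/2) = 20522 + ¾ = 82091/4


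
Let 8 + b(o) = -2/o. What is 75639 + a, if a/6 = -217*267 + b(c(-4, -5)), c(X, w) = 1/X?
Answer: -271995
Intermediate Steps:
b(o) = -8 - 2/o
a = -347634 (a = 6*(-217*267 + (-8 - 2/(1/(-4)))) = 6*(-57939 + (-8 - 2/(-1/4))) = 6*(-57939 + (-8 - 2*(-4))) = 6*(-57939 + (-8 + 8)) = 6*(-57939 + 0) = 6*(-57939) = -347634)
75639 + a = 75639 - 347634 = -271995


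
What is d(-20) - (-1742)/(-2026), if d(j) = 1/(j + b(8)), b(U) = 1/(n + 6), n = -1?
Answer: -91294/100287 ≈ -0.91033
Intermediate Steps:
b(U) = ⅕ (b(U) = 1/(-1 + 6) = 1/5 = ⅕)
d(j) = 1/(⅕ + j) (d(j) = 1/(j + ⅕) = 1/(⅕ + j))
d(-20) - (-1742)/(-2026) = 5/(1 + 5*(-20)) - (-1742)/(-2026) = 5/(1 - 100) - (-1742)*(-1)/2026 = 5/(-99) - 1*871/1013 = 5*(-1/99) - 871/1013 = -5/99 - 871/1013 = -91294/100287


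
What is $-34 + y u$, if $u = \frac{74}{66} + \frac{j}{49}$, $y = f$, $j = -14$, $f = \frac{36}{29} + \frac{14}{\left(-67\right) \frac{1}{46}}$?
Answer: $- \frac{18399274}{448833} \approx -40.994$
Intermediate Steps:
$f = - \frac{16264}{1943}$ ($f = 36 \cdot \frac{1}{29} + \frac{14}{\left(-67\right) \frac{1}{46}} = \frac{36}{29} + \frac{14}{- \frac{67}{46}} = \frac{36}{29} + 14 \left(- \frac{46}{67}\right) = \frac{36}{29} - \frac{644}{67} = - \frac{16264}{1943} \approx -8.3706$)
$y = - \frac{16264}{1943} \approx -8.3706$
$u = \frac{193}{231}$ ($u = \frac{74}{66} - \frac{14}{49} = 74 \cdot \frac{1}{66} - \frac{2}{7} = \frac{37}{33} - \frac{2}{7} = \frac{193}{231} \approx 0.8355$)
$-34 + y u = -34 - \frac{3138952}{448833} = - \frac{18399274}{448833}$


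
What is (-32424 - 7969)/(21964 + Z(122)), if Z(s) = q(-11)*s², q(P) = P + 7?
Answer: 1303/1212 ≈ 1.0751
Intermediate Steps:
q(P) = 7 + P
Z(s) = -4*s² (Z(s) = (7 - 11)*s² = -4*s²)
(-32424 - 7969)/(21964 + Z(122)) = (-32424 - 7969)/(21964 - 4*122²) = -40393/(21964 - 4*14884) = -40393/(21964 - 59536) = -40393/(-37572) = -40393*(-1/37572) = 1303/1212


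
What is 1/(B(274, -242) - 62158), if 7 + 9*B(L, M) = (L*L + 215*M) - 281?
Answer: -3/178888 ≈ -1.6770e-5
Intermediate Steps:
B(L, M) = -32 + L²/9 + 215*M/9 (B(L, M) = -7/9 + ((L*L + 215*M) - 281)/9 = -7/9 + ((L² + 215*M) - 281)/9 = -7/9 + (-281 + L² + 215*M)/9 = -7/9 + (-281/9 + L²/9 + 215*M/9) = -32 + L²/9 + 215*M/9)
1/(B(274, -242) - 62158) = 1/((-32 + (⅑)*274² + (215/9)*(-242)) - 62158) = 1/((-32 + (⅑)*75076 - 52030/9) - 62158) = 1/((-32 + 75076/9 - 52030/9) - 62158) = 1/(7586/3 - 62158) = 1/(-178888/3) = -3/178888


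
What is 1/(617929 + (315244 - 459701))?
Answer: 1/473472 ≈ 2.1121e-6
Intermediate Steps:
1/(617929 + (315244 - 459701)) = 1/(617929 - 144457) = 1/473472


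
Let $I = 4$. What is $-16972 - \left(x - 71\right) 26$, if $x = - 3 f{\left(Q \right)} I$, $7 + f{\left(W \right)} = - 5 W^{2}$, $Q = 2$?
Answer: $-23550$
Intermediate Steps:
$f{\left(W \right)} = -7 - 5 W^{2}$
$x = 324$ ($x = - 3 \left(-7 - 5 \cdot 2^{2}\right) 4 = - 3 \left(-7 - 20\right) 4 = \left(-3\right) \left(-27\right) 4 = 81 \cdot 4 = 324$)
$-16972 - \left(x - 71\right) 26 = -16972 - \left(324 - 71\right) 26 = -16972 - 253 \cdot 26 = -16972 - 6578 = -23550$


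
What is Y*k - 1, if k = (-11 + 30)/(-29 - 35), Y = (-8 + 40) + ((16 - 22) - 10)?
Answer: -23/4 ≈ -5.7500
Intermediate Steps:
Y = 16 (Y = 32 + (-6 - 10) = 32 - 16 = 16)
k = -19/64 (k = 19/(-64) = 19*(-1/64) = -19/64 ≈ -0.29688)
Y*k - 1 = 16*(-19/64) - 1 = -19/4 - 1 = -23/4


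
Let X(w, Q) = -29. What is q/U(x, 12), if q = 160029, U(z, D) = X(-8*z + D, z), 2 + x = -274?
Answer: -160029/29 ≈ -5518.2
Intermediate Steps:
x = -276 (x = -2 - 274 = -276)
U(z, D) = -29
q/U(x, 12) = 160029/(-29) = 160029*(-1/29) = -160029/29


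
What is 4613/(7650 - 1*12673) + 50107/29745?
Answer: 114473776/149409135 ≈ 0.76618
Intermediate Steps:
4613/(7650 - 1*12673) + 50107/29745 = 4613/(7650 - 12673) + 50107*(1/29745) = 4613/(-5023) + 50107/29745 = 4613*(-1/5023) + 50107/29745 = -4613/5023 + 50107/29745 = 114473776/149409135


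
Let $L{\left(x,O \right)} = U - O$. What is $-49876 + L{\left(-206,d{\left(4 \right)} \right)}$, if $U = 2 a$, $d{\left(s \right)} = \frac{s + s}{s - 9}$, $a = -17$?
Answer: $- \frac{249542}{5} \approx -49908.0$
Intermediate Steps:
$d{\left(s \right)} = \frac{2 s}{-9 + s}$
$U = -34$ ($U = 2 \left(-17\right) = -34$)
$L{\left(x,O \right)} = -34 - O$
$-49876 + L{\left(-206,d{\left(4 \right)} \right)} = -49876 - \left(34 + 2 \cdot 4 \frac{1}{-9 + 4}\right) = -49876 - \left(34 + 2 \cdot 4 \frac{1}{-5}\right) = -49876 - \left(34 + 2 \cdot 4 \left(- \frac{1}{5}\right)\right) = -49876 - \frac{162}{5} = - \frac{249542}{5}$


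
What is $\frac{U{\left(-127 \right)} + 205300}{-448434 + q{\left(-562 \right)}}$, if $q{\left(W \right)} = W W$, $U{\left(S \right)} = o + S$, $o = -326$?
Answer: $- \frac{204847}{132590} \approx -1.545$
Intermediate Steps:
$U{\left(S \right)} = -326 + S$
$q{\left(W \right)} = W^{2}$
$\frac{U{\left(-127 \right)} + 205300}{-448434 + q{\left(-562 \right)}} = \frac{\left(-326 - 127\right) + 205300}{-448434 + \left(-562\right)^{2}} = \frac{-453 + 205300}{-448434 + 315844} = \frac{204847}{-132590} = 204847 \left(- \frac{1}{132590}\right) = - \frac{204847}{132590}$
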